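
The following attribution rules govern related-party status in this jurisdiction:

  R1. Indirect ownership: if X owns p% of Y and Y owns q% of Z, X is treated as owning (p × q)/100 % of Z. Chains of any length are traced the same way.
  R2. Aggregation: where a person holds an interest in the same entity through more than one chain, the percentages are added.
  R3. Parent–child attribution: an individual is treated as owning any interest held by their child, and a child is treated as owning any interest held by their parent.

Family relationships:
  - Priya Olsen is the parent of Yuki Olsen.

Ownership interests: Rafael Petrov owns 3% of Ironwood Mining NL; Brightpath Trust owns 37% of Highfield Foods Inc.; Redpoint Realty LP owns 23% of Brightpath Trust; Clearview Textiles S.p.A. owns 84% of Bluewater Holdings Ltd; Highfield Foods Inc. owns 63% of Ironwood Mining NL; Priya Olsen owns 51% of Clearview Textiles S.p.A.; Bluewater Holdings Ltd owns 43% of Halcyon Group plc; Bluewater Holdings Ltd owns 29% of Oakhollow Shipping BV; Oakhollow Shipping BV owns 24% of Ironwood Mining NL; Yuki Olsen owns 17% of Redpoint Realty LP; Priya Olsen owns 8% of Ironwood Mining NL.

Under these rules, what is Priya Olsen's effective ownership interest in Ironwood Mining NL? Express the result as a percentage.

By parent–child attribution (R3), Priya Olsen is treated as owning Yuki Olsen's 17% interest in Redpoint Realty LP.
Chain via Clearview Textiles S.p.A. → Bluewater Holdings Ltd → Oakhollow Shipping BV (R1): 51% × 84% × 29% × 24% = 2.981664% of Ironwood Mining NL.
Direct interest in Ironwood Mining NL: 8%.
Chain via Redpoint Realty LP → Brightpath Trust → Highfield Foods Inc. (R1): 17% × 23% × 37% × 63% = 0.911421% of Ironwood Mining NL.
Aggregating (R2): 2.981664% + 8% + 0.911421% = 11.893085%.

11.893085%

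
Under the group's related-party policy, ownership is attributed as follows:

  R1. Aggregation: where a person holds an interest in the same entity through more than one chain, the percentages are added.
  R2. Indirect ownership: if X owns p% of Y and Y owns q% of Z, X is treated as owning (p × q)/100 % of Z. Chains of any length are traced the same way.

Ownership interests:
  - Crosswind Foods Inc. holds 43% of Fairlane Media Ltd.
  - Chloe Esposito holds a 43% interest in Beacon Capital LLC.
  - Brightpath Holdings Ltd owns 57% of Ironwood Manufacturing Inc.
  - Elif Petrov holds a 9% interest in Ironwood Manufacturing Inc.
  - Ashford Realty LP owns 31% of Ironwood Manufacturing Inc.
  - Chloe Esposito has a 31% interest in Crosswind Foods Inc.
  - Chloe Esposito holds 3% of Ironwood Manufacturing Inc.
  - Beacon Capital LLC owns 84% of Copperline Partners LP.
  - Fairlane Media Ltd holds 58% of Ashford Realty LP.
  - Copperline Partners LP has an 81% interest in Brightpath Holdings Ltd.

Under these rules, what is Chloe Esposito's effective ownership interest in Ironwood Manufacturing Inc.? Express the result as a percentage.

Chain via Beacon Capital LLC → Copperline Partners LP → Brightpath Holdings Ltd (R2): 43% × 84% × 81% × 57% = 16.676604% of Ironwood Manufacturing Inc.
Chain via Crosswind Foods Inc. → Fairlane Media Ltd → Ashford Realty LP (R2): 31% × 43% × 58% × 31% = 2.396734% of Ironwood Manufacturing Inc.
Direct interest in Ironwood Manufacturing Inc: 3%.
Aggregating (R1): 16.676604% + 2.396734% + 3% = 22.073338%.

22.073338%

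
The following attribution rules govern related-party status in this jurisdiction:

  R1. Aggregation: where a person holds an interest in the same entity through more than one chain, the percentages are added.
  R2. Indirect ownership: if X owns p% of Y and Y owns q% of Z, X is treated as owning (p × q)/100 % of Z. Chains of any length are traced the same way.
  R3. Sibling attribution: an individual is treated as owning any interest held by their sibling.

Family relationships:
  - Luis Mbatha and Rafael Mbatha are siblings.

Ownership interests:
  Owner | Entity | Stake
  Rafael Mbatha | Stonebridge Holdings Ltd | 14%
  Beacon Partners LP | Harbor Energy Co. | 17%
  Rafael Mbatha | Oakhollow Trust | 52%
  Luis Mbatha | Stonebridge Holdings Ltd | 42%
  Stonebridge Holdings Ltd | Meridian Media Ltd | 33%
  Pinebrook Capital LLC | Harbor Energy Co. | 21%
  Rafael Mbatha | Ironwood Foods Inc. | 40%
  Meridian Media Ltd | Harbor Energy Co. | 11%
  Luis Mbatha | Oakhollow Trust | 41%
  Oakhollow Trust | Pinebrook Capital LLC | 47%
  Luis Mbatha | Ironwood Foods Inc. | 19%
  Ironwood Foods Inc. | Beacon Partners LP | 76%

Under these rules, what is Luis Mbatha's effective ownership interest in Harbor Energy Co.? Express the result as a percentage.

18.8347%

By sibling attribution (R3), Luis Mbatha is treated as also owning Rafael Mbatha's interest in Stonebridge Holdings Ltd, giving 42% + 14% = 56%.
By sibling attribution (R3), Luis Mbatha is treated as also owning Rafael Mbatha's interest in Ironwood Foods Inc, giving 19% + 40% = 59%.
By sibling attribution (R3), Luis Mbatha is treated as also owning Rafael Mbatha's interest in Oakhollow Trust, giving 41% + 52% = 93%.
Chain via Stonebridge Holdings Ltd → Meridian Media Ltd (R2): 56% × 33% × 11% = 2.0328% of Harbor Energy Co.
Chain via Ironwood Foods Inc. → Beacon Partners LP (R2): 59% × 76% × 17% = 7.6228% of Harbor Energy Co.
Chain via Oakhollow Trust → Pinebrook Capital LLC (R2): 93% × 47% × 21% = 9.1791% of Harbor Energy Co.
Aggregating (R1): 2.0328% + 7.6228% + 9.1791% = 18.8347%.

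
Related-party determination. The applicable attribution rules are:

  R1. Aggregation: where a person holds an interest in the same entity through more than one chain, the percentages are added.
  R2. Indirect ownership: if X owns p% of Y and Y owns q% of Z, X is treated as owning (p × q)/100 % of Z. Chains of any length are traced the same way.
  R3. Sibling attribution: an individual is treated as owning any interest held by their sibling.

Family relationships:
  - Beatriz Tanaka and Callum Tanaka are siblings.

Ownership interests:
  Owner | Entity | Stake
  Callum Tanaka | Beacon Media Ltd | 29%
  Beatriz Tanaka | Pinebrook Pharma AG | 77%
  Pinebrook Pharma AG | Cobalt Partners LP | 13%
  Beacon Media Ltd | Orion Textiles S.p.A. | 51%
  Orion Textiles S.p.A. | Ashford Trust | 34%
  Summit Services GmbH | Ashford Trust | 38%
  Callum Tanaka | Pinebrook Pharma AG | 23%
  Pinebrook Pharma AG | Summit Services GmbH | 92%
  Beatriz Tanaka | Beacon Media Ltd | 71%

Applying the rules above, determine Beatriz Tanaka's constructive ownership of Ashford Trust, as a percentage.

By sibling attribution (R3), Beatriz Tanaka is treated as also owning Callum Tanaka's interest in Pinebrook Pharma AG, giving 77% + 23% = 100%.
By sibling attribution (R3), Beatriz Tanaka is treated as also owning Callum Tanaka's interest in Beacon Media Ltd, giving 71% + 29% = 100%.
Chain via Pinebrook Pharma AG → Summit Services GmbH (R2): 100% × 92% × 38% = 34.96% of Ashford Trust.
Chain via Beacon Media Ltd → Orion Textiles S.p.A. (R2): 100% × 51% × 34% = 17.34% of Ashford Trust.
Aggregating (R1): 34.96% + 17.34% = 52.3%.

52.3%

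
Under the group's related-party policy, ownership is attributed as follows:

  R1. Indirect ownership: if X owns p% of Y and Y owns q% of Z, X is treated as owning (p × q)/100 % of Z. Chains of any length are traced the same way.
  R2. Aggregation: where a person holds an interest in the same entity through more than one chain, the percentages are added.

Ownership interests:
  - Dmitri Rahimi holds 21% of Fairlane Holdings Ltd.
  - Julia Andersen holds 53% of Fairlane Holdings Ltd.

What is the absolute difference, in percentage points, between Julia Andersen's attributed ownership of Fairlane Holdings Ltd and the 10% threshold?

43

Direct interest in Fairlane Holdings Ltd: 53%.
53% exceeds the 10% threshold by 43 percentage points.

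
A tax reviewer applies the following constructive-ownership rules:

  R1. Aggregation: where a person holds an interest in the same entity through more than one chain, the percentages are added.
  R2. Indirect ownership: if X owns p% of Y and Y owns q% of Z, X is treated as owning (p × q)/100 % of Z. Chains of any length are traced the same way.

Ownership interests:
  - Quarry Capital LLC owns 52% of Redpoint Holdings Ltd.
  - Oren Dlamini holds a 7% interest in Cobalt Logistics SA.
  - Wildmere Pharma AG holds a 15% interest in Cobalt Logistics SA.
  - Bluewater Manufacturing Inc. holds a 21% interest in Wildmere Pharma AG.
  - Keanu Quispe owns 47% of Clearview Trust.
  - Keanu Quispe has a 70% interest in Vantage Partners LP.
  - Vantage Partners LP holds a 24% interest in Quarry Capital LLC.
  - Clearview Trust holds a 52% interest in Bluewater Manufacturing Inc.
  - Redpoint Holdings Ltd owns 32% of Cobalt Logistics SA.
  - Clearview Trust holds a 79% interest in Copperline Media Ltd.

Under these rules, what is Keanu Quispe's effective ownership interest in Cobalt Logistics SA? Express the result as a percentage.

Chain via Clearview Trust → Bluewater Manufacturing Inc. → Wildmere Pharma AG (R2): 47% × 52% × 21% × 15% = 0.76986% of Cobalt Logistics SA.
Chain via Vantage Partners LP → Quarry Capital LLC → Redpoint Holdings Ltd (R2): 70% × 24% × 52% × 32% = 2.79552% of Cobalt Logistics SA.
Aggregating (R1): 0.76986% + 2.79552% = 3.56538%.

3.56538%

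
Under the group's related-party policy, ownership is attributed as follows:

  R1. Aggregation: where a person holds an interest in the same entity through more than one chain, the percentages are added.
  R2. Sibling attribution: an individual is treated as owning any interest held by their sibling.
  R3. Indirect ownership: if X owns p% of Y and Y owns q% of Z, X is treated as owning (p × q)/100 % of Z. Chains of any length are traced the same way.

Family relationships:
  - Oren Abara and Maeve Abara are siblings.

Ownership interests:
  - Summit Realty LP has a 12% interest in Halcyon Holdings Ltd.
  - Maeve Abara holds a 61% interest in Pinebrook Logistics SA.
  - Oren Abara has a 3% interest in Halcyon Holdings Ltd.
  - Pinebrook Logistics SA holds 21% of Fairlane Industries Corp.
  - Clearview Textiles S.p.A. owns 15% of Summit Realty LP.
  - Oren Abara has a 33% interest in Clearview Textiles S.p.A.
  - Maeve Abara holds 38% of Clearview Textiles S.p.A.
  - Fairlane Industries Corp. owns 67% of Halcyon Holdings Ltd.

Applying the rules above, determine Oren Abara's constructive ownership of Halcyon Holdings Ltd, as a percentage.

12.8607%

By sibling attribution (R2), Oren Abara is treated as also owning Maeve Abara's interest in Clearview Textiles S.p.A, giving 33% + 38% = 71%.
By sibling attribution (R2), Oren Abara is treated as owning Maeve Abara's 61% interest in Pinebrook Logistics SA.
Chain via Clearview Textiles S.p.A. → Summit Realty LP (R3): 71% × 15% × 12% = 1.278% of Halcyon Holdings Ltd.
Direct interest in Halcyon Holdings Ltd: 3%.
Chain via Pinebrook Logistics SA → Fairlane Industries Corp. (R3): 61% × 21% × 67% = 8.5827% of Halcyon Holdings Ltd.
Aggregating (R1): 1.278% + 3% + 8.5827% = 12.8607%.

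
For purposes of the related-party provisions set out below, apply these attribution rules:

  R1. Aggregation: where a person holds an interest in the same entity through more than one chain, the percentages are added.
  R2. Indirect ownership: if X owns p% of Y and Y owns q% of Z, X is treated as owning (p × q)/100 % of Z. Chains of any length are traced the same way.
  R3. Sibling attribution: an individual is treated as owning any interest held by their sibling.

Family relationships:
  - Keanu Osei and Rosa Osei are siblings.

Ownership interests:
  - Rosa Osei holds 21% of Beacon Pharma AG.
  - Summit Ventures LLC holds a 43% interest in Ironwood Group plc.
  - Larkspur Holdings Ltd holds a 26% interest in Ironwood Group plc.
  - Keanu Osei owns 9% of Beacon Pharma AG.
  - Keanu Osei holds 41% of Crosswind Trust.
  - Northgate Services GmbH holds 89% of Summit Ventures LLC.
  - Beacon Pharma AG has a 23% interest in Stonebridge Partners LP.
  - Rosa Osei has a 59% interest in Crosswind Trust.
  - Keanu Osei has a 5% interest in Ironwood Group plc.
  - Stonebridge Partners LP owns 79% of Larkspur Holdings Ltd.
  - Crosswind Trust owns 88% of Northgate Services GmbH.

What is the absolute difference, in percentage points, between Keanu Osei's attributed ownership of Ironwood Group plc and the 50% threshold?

By sibling attribution (R3), Keanu Osei is treated as also owning Rosa Osei's interest in Beacon Pharma AG, giving 9% + 21% = 30%.
By sibling attribution (R3), Keanu Osei is treated as also owning Rosa Osei's interest in Crosswind Trust, giving 41% + 59% = 100%.
Chain via Beacon Pharma AG → Stonebridge Partners LP → Larkspur Holdings Ltd (R2): 30% × 23% × 79% × 26% = 1.41726% of Ironwood Group plc.
Chain via Crosswind Trust → Northgate Services GmbH → Summit Ventures LLC (R2): 100% × 88% × 89% × 43% = 33.6776% of Ironwood Group plc.
Direct interest in Ironwood Group plc: 5%.
Aggregating (R1): 1.41726% + 33.6776% + 5% = 40.09486%.
40.09486% falls short of the 50% threshold by 9.90514 percentage points.

9.90514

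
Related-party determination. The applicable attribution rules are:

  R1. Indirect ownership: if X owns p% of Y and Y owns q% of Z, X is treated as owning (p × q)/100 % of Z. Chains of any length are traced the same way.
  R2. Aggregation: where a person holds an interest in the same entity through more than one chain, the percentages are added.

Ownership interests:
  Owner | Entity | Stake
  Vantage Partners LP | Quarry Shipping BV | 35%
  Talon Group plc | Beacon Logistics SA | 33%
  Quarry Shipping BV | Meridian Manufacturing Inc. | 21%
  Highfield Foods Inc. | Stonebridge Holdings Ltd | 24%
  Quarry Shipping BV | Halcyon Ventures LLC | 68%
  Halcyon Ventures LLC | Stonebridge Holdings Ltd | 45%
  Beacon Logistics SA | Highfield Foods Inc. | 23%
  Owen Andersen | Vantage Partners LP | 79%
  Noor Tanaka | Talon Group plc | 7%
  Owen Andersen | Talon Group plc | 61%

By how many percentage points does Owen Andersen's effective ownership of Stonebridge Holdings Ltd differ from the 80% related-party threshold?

70.427924

Chain via Vantage Partners LP → Quarry Shipping BV → Halcyon Ventures LLC (R1): 79% × 35% × 68% × 45% = 8.4609% of Stonebridge Holdings Ltd.
Chain via Talon Group plc → Beacon Logistics SA → Highfield Foods Inc. (R1): 61% × 33% × 23% × 24% = 1.111176% of Stonebridge Holdings Ltd.
Aggregating (R2): 8.4609% + 1.111176% = 9.572076%.
9.572076% falls short of the 80% threshold by 70.427924 percentage points.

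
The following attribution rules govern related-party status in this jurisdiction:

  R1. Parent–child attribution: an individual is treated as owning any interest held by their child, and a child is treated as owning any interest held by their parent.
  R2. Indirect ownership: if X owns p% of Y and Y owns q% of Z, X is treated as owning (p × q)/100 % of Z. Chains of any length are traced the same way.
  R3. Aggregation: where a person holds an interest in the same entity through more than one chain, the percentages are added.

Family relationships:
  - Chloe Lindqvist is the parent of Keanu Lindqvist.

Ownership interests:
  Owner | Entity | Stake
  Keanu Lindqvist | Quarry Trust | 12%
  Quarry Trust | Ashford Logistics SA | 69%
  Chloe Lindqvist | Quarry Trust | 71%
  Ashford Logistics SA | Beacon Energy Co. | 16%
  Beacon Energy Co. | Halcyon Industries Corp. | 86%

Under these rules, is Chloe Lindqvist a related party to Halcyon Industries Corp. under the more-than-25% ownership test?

No

By parent–child attribution (R1), Chloe Lindqvist is treated as also owning Keanu Lindqvist's interest in Quarry Trust, giving 71% + 12% = 83%.
Chain via Quarry Trust → Ashford Logistics SA → Beacon Energy Co. (R2): 83% × 69% × 16% × 86% = 7.880352% of Halcyon Industries Corp.
7.880352% does not exceed the 25% threshold, so Chloe is not a related party to Halcyon Industries Corp.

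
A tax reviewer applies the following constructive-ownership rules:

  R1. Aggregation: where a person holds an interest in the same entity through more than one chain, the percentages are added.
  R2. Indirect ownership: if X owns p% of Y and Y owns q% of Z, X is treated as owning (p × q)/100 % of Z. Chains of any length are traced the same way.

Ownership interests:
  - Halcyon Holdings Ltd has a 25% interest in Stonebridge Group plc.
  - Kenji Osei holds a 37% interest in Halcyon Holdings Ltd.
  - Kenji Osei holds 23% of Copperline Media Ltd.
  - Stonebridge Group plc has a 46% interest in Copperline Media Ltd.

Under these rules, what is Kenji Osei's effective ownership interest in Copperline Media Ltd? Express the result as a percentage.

Chain via Halcyon Holdings Ltd → Stonebridge Group plc (R2): 37% × 25% × 46% = 4.255% of Copperline Media Ltd.
Direct interest in Copperline Media Ltd: 23%.
Aggregating (R1): 4.255% + 23% = 27.255%.

27.255%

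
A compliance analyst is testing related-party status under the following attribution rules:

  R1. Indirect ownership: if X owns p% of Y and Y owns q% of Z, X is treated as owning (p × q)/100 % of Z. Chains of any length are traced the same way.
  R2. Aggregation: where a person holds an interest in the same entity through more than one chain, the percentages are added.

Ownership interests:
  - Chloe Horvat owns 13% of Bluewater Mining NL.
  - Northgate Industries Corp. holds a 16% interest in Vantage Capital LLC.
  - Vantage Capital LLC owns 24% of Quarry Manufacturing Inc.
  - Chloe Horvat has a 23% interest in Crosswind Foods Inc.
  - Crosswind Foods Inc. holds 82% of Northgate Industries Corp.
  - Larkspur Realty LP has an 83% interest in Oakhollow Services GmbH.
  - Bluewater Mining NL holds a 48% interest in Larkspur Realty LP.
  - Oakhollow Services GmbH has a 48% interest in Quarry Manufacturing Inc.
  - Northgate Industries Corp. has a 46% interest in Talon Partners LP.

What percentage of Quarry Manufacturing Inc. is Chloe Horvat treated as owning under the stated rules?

3.21024%

Chain via Crosswind Foods Inc. → Northgate Industries Corp. → Vantage Capital LLC (R1): 23% × 82% × 16% × 24% = 0.724224% of Quarry Manufacturing Inc.
Chain via Bluewater Mining NL → Larkspur Realty LP → Oakhollow Services GmbH (R1): 13% × 48% × 83% × 48% = 2.486016% of Quarry Manufacturing Inc.
Aggregating (R2): 0.724224% + 2.486016% = 3.21024%.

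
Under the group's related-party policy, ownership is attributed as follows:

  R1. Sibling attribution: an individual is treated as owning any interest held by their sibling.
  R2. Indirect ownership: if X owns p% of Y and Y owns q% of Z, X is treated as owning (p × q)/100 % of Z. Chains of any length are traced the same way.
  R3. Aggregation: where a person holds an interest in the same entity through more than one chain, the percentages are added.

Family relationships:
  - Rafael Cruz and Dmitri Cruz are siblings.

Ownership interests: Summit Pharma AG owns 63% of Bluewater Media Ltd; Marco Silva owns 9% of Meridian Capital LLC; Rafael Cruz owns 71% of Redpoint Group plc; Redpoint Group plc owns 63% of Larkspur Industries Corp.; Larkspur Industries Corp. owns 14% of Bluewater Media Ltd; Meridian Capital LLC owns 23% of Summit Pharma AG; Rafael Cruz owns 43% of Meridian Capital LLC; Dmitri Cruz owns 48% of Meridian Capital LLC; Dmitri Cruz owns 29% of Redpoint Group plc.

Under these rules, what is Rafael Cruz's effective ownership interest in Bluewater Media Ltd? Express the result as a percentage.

By sibling attribution (R1), Rafael Cruz is treated as also owning Dmitri Cruz's interest in Meridian Capital LLC, giving 43% + 48% = 91%.
By sibling attribution (R1), Rafael Cruz is treated as also owning Dmitri Cruz's interest in Redpoint Group plc, giving 71% + 29% = 100%.
Chain via Meridian Capital LLC → Summit Pharma AG (R2): 91% × 23% × 63% = 13.1859% of Bluewater Media Ltd.
Chain via Redpoint Group plc → Larkspur Industries Corp. (R2): 100% × 63% × 14% = 8.82% of Bluewater Media Ltd.
Aggregating (R3): 13.1859% + 8.82% = 22.0059%.

22.0059%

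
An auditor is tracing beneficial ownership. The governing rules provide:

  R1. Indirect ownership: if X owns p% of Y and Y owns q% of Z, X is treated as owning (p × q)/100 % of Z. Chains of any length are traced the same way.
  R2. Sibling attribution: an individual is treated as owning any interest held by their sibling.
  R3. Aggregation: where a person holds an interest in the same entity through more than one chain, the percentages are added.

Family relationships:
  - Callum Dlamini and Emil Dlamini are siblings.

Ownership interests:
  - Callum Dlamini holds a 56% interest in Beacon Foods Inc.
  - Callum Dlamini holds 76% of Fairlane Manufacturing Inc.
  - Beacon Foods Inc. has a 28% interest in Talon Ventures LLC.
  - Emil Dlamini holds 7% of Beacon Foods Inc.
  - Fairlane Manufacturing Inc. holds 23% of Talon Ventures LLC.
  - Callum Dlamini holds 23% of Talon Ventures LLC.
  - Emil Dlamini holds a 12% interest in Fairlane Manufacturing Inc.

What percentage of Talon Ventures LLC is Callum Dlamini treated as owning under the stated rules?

60.88%

By sibling attribution (R2), Callum Dlamini is treated as also owning Emil Dlamini's interest in Fairlane Manufacturing Inc, giving 76% + 12% = 88%.
By sibling attribution (R2), Callum Dlamini is treated as also owning Emil Dlamini's interest in Beacon Foods Inc, giving 56% + 7% = 63%.
Chain via Fairlane Manufacturing Inc. (R1): 88% × 23% = 20.24% of Talon Ventures LLC.
Chain via Beacon Foods Inc. (R1): 63% × 28% = 17.64% of Talon Ventures LLC.
Direct interest in Talon Ventures LLC: 23%.
Aggregating (R3): 20.24% + 17.64% + 23% = 60.88%.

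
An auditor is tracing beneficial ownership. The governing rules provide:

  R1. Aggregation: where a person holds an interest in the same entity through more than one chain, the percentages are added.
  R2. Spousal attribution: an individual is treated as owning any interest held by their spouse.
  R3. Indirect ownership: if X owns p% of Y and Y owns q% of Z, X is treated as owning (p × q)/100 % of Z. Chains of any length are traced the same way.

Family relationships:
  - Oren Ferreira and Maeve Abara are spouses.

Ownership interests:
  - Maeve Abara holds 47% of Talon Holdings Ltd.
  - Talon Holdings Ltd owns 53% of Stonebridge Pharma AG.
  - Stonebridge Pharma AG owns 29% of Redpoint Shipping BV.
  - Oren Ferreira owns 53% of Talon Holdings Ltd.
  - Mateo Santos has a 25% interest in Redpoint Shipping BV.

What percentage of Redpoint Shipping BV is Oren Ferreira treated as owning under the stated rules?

15.37%

By spousal attribution (R2), Oren Ferreira is treated as also owning Maeve Abara's interest in Talon Holdings Ltd, giving 53% + 47% = 100%.
Chain via Talon Holdings Ltd → Stonebridge Pharma AG (R3): 100% × 53% × 29% = 15.37% of Redpoint Shipping BV.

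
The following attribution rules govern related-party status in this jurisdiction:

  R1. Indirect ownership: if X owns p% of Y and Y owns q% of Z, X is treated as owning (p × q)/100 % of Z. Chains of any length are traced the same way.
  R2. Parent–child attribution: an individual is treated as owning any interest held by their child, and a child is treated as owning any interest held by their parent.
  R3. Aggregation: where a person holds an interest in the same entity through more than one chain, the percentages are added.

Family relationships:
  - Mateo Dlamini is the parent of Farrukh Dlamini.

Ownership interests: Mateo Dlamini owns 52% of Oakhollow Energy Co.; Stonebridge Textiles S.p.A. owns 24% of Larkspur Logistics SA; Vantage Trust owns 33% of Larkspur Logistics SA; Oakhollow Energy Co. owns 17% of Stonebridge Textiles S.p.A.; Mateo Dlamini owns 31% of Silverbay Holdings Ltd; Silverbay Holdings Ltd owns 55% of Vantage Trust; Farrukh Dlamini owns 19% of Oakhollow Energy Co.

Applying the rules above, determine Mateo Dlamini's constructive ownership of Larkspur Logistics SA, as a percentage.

By parent–child attribution (R2), Mateo Dlamini is treated as also owning Farrukh Dlamini's interest in Oakhollow Energy Co, giving 52% + 19% = 71%.
Chain via Silverbay Holdings Ltd → Vantage Trust (R1): 31% × 55% × 33% = 5.6265% of Larkspur Logistics SA.
Chain via Oakhollow Energy Co. → Stonebridge Textiles S.p.A. (R1): 71% × 17% × 24% = 2.8968% of Larkspur Logistics SA.
Aggregating (R3): 5.6265% + 2.8968% = 8.5233%.

8.5233%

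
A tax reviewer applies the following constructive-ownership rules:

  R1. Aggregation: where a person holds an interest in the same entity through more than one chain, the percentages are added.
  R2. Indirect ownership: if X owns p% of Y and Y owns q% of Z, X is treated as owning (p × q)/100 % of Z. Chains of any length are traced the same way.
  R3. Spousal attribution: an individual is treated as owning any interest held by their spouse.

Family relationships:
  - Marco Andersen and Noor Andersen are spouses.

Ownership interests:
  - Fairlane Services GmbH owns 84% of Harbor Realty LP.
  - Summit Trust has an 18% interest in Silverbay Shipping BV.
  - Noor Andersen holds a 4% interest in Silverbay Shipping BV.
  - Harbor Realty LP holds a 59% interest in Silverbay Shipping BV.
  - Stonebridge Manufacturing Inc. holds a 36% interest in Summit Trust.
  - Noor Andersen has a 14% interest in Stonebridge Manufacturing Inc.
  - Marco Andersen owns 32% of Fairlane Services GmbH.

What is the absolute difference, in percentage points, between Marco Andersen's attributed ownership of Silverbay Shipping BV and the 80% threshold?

59.2336

By spousal attribution (R3), Marco Andersen is treated as owning Noor Andersen's 14% interest in Stonebridge Manufacturing Inc.
By spousal attribution (R3), Marco Andersen is treated as owning Noor Andersen's 4% interest in Silverbay Shipping BV.
Chain via Fairlane Services GmbH → Harbor Realty LP (R2): 32% × 84% × 59% = 15.8592% of Silverbay Shipping BV.
Chain via Stonebridge Manufacturing Inc. → Summit Trust (R2): 14% × 36% × 18% = 0.9072% of Silverbay Shipping BV.
Direct interest in Silverbay Shipping BV: 4%.
Aggregating (R1): 15.8592% + 0.9072% + 4% = 20.7664%.
20.7664% falls short of the 80% threshold by 59.2336 percentage points.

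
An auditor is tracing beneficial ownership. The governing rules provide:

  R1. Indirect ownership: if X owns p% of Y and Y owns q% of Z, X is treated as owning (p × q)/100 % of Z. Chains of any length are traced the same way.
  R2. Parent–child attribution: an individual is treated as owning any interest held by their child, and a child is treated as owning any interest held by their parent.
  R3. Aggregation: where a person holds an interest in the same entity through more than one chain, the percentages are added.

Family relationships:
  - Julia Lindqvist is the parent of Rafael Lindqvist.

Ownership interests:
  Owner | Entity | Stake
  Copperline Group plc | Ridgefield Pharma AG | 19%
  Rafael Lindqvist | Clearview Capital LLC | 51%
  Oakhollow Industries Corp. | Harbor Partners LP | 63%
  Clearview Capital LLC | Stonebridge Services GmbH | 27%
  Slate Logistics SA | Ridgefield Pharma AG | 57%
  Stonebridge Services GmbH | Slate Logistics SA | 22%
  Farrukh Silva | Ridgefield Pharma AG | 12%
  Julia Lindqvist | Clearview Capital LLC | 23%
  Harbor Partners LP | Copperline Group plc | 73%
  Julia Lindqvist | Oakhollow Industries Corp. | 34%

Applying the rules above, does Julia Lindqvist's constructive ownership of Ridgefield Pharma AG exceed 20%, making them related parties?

No

By parent–child attribution (R2), Julia Lindqvist is treated as also owning Rafael Lindqvist's interest in Clearview Capital LLC, giving 23% + 51% = 74%.
Chain via Clearview Capital LLC → Stonebridge Services GmbH → Slate Logistics SA (R1): 74% × 27% × 22% × 57% = 2.505492% of Ridgefield Pharma AG.
Chain via Oakhollow Industries Corp. → Harbor Partners LP → Copperline Group plc (R1): 34% × 63% × 73% × 19% = 2.970954% of Ridgefield Pharma AG.
Aggregating (R3): 2.505492% + 2.970954% = 5.476446%.
5.476446% does not exceed the 20% threshold, so Julia is not a related party to Ridgefield Pharma AG.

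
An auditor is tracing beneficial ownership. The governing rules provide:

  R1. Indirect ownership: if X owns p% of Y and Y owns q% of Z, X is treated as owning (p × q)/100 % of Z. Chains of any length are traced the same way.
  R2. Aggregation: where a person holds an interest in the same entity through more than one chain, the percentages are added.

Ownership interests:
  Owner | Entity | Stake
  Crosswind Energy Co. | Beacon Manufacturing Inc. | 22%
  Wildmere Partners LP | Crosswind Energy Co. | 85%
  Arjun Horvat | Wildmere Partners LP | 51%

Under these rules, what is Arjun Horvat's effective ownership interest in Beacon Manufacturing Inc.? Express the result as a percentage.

9.537%

Chain via Wildmere Partners LP → Crosswind Energy Co. (R1): 51% × 85% × 22% = 9.537% of Beacon Manufacturing Inc.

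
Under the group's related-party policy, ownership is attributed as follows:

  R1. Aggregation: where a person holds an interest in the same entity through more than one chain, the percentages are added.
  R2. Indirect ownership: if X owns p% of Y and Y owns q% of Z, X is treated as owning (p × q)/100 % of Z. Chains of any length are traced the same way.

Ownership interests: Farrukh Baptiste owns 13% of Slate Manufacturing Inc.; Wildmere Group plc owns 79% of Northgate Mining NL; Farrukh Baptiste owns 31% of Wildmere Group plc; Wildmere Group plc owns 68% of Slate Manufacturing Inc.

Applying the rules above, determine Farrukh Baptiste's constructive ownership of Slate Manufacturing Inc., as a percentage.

Chain via Wildmere Group plc (R2): 31% × 68% = 21.08% of Slate Manufacturing Inc.
Direct interest in Slate Manufacturing Inc: 13%.
Aggregating (R1): 21.08% + 13% = 34.08%.

34.08%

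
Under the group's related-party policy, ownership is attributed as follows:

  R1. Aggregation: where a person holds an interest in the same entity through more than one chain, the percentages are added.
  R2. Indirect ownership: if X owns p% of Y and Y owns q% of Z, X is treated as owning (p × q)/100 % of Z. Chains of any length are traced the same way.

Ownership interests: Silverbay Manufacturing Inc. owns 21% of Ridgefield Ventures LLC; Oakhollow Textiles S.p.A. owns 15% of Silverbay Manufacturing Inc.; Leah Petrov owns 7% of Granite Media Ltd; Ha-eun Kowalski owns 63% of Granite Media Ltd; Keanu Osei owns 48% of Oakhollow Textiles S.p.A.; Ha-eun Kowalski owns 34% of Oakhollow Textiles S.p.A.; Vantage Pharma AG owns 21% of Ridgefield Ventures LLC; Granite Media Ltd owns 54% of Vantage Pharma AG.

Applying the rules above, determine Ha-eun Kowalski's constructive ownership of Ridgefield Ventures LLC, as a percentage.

8.2152%

Chain via Oakhollow Textiles S.p.A. → Silverbay Manufacturing Inc. (R2): 34% × 15% × 21% = 1.071% of Ridgefield Ventures LLC.
Chain via Granite Media Ltd → Vantage Pharma AG (R2): 63% × 54% × 21% = 7.1442% of Ridgefield Ventures LLC.
Aggregating (R1): 1.071% + 7.1442% = 8.2152%.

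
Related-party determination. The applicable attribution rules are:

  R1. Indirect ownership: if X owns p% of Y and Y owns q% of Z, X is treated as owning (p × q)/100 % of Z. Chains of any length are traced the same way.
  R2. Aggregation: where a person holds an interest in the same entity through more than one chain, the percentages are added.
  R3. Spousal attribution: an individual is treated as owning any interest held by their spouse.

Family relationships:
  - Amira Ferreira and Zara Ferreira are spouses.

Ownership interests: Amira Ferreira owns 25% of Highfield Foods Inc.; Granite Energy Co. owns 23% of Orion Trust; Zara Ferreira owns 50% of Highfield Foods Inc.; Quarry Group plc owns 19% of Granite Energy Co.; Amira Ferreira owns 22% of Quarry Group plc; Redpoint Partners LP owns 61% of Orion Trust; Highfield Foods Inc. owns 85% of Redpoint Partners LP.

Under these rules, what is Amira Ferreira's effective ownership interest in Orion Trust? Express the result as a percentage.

39.8489%

By spousal attribution (R3), Amira Ferreira is treated as also owning Zara Ferreira's interest in Highfield Foods Inc, giving 25% + 50% = 75%.
Chain via Quarry Group plc → Granite Energy Co. (R1): 22% × 19% × 23% = 0.9614% of Orion Trust.
Chain via Highfield Foods Inc. → Redpoint Partners LP (R1): 75% × 85% × 61% = 38.8875% of Orion Trust.
Aggregating (R2): 0.9614% + 38.8875% = 39.8489%.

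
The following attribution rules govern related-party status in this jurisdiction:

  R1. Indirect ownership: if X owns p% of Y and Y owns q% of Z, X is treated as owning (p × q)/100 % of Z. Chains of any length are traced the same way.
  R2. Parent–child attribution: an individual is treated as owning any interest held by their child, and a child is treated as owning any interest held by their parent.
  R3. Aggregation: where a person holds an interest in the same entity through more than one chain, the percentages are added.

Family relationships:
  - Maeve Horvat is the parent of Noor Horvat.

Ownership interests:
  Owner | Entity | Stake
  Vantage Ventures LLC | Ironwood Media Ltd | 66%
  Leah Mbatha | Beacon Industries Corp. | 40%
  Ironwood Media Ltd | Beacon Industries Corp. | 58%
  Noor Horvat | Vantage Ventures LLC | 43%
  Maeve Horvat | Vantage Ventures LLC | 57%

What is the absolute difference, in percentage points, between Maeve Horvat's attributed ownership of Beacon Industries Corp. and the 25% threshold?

13.28

By parent–child attribution (R2), Maeve Horvat is treated as also owning Noor Horvat's interest in Vantage Ventures LLC, giving 57% + 43% = 100%.
Chain via Vantage Ventures LLC → Ironwood Media Ltd (R1): 100% × 66% × 58% = 38.28% of Beacon Industries Corp.
38.28% exceeds the 25% threshold by 13.28 percentage points.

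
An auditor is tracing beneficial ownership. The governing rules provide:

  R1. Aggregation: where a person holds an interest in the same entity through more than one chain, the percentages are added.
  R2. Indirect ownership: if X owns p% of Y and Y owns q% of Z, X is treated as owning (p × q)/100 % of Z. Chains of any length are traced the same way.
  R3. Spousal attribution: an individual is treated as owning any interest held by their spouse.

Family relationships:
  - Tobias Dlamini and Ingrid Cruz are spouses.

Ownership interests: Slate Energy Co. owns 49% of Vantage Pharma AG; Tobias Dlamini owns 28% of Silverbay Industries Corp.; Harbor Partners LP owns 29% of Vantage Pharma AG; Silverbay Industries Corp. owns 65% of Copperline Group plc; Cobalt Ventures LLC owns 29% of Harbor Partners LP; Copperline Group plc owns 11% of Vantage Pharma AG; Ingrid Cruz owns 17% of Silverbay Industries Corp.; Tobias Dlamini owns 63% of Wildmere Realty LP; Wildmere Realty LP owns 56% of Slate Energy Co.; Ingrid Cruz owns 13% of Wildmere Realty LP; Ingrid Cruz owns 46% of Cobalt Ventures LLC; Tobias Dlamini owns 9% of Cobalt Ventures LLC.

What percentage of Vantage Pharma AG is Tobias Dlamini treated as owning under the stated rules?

28.6974%

By spousal attribution (R3), Tobias Dlamini is treated as also owning Ingrid Cruz's interest in Cobalt Ventures LLC, giving 9% + 46% = 55%.
By spousal attribution (R3), Tobias Dlamini is treated as also owning Ingrid Cruz's interest in Wildmere Realty LP, giving 63% + 13% = 76%.
By spousal attribution (R3), Tobias Dlamini is treated as also owning Ingrid Cruz's interest in Silverbay Industries Corp, giving 28% + 17% = 45%.
Chain via Cobalt Ventures LLC → Harbor Partners LP (R2): 55% × 29% × 29% = 4.6255% of Vantage Pharma AG.
Chain via Wildmere Realty LP → Slate Energy Co. (R2): 76% × 56% × 49% = 20.8544% of Vantage Pharma AG.
Chain via Silverbay Industries Corp. → Copperline Group plc (R2): 45% × 65% × 11% = 3.2175% of Vantage Pharma AG.
Aggregating (R1): 4.6255% + 20.8544% + 3.2175% = 28.6974%.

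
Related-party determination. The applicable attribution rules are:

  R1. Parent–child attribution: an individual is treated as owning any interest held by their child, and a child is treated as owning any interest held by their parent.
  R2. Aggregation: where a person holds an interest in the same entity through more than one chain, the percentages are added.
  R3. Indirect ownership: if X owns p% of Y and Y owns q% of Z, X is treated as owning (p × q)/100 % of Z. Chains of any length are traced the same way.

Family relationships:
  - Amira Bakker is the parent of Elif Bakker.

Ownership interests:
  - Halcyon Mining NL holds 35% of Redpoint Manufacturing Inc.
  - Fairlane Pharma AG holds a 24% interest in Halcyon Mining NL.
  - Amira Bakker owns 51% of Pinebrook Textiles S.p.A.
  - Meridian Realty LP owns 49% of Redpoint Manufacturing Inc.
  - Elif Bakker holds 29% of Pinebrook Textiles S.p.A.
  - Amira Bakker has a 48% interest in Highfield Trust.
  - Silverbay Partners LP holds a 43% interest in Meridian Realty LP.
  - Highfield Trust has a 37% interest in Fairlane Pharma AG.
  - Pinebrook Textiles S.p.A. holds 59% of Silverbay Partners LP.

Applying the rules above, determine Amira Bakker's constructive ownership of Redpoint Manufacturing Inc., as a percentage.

By parent–child attribution (R1), Amira Bakker is treated as also owning Elif Bakker's interest in Pinebrook Textiles S.p.A, giving 51% + 29% = 80%.
Chain via Pinebrook Textiles S.p.A. → Silverbay Partners LP → Meridian Realty LP (R3): 80% × 59% × 43% × 49% = 9.94504% of Redpoint Manufacturing Inc.
Chain via Highfield Trust → Fairlane Pharma AG → Halcyon Mining NL (R3): 48% × 37% × 24% × 35% = 1.49184% of Redpoint Manufacturing Inc.
Aggregating (R2): 9.94504% + 1.49184% = 11.43688%.

11.43688%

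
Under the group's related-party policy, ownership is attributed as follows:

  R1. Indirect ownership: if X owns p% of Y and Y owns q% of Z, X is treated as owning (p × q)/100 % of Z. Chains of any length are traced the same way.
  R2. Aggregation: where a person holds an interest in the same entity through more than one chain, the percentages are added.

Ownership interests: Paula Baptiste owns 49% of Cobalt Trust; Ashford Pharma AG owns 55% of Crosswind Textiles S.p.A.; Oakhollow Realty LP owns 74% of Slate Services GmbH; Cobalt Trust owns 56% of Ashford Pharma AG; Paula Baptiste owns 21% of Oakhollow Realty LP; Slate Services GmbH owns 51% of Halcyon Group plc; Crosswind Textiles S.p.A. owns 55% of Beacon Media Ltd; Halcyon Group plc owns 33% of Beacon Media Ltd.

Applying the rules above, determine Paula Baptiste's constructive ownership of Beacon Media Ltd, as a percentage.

Chain via Oakhollow Realty LP → Slate Services GmbH → Halcyon Group plc (R1): 21% × 74% × 51% × 33% = 2.615382% of Beacon Media Ltd.
Chain via Cobalt Trust → Ashford Pharma AG → Crosswind Textiles S.p.A. (R1): 49% × 56% × 55% × 55% = 8.3006% of Beacon Media Ltd.
Aggregating (R2): 2.615382% + 8.3006% = 10.915982%.

10.915982%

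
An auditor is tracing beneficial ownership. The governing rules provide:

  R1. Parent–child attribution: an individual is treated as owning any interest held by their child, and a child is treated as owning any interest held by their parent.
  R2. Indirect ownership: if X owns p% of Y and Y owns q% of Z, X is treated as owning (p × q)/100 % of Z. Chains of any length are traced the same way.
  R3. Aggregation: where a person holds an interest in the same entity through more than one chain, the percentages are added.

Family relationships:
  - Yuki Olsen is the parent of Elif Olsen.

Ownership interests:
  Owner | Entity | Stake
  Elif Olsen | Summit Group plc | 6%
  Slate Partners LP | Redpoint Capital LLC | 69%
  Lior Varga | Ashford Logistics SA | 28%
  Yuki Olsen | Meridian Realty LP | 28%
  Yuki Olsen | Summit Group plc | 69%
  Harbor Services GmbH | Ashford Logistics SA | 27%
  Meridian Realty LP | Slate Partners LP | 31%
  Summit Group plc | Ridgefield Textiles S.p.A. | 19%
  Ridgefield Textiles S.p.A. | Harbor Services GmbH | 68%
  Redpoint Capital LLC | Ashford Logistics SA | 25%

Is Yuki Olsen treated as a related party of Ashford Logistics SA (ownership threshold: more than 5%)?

By parent–child attribution (R1), Yuki Olsen is treated as also owning Elif Olsen's interest in Summit Group plc, giving 69% + 6% = 75%.
Chain via Summit Group plc → Ridgefield Textiles S.p.A. → Harbor Services GmbH (R2): 75% × 19% × 68% × 27% = 2.6163% of Ashford Logistics SA.
Chain via Meridian Realty LP → Slate Partners LP → Redpoint Capital LLC (R2): 28% × 31% × 69% × 25% = 1.4973% of Ashford Logistics SA.
Aggregating (R3): 2.6163% + 1.4973% = 4.1136%.
4.1136% does not exceed the 5% threshold, so Yuki is not a related party to Ashford Logistics SA.

No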